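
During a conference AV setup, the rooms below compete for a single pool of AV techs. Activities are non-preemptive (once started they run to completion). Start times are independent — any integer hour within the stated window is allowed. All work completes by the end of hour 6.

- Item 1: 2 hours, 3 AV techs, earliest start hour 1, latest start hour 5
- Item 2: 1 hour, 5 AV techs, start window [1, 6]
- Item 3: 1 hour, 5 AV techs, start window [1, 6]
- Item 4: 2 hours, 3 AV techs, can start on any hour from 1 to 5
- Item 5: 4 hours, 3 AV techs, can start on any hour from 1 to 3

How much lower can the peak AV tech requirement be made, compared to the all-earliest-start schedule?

13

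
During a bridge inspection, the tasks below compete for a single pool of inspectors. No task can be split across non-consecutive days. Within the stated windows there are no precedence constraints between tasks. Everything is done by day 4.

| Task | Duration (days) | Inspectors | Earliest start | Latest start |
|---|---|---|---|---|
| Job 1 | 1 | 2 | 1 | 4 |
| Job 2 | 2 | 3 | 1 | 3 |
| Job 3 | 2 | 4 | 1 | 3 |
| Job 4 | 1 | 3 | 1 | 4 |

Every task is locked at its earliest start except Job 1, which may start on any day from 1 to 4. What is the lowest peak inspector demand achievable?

10

Job 1@1: d1:12  d2:7  d3:0  d4:0 → peak 12
Job 1@2: d1:10  d2:9  d3:0  d4:0 → peak 10
Job 1@3: d1:10  d2:7  d3:2  d4:0 → peak 10
Job 1@4: d1:10  d2:7  d3:0  d4:2 → peak 10
Best is Job 1@2, peak 10.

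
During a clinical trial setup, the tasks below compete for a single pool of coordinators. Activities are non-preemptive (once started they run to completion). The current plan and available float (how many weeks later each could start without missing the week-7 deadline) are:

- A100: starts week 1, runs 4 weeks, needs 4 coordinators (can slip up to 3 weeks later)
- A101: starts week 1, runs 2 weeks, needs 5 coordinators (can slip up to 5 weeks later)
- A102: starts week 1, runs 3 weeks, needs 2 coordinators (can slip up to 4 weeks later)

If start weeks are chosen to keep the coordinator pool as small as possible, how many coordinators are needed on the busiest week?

Early-start (A100@1, A101@1, A102@1) gives peak 11: w1:11  w2:11  w3:6  w4:4  w5:0  w6:0  w7:0.
Shift A101→5.
Schedule A100@1, A101@5, A102@1: w1:6  w2:6  w3:6  w4:4  w5:5  w6:5  w7:0 — peak 6.

6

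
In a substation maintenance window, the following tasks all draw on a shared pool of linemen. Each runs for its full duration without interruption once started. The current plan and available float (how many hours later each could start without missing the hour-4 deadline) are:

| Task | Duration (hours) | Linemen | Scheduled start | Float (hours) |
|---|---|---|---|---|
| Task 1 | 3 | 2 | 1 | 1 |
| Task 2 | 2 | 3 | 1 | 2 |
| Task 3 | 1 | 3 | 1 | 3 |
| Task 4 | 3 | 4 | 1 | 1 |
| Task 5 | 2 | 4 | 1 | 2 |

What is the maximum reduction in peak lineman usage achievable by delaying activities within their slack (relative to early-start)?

6

Early-start peak: h1:16  h2:13  h3:6  h4:0 ⇒ 16.
Leveled (Task 1@1, Task 2@1, Task 3@1, Task 4@2, Task 5@3): h1:8  h2:9  h3:10  h4:8 ⇒ 10.
Reduction 16 − 10 = 6.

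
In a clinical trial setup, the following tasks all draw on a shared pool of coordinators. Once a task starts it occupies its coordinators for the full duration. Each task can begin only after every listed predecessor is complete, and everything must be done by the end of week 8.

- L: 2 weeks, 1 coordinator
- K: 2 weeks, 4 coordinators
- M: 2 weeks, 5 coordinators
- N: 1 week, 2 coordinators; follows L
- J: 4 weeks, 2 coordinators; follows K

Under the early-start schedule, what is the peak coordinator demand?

Early-start schedule: L@1, K@1, M@1, N@3, J@3.
Load per week: week 1: 10, week 2: 10, week 3: 4, week 4: 2, week 5: 2, week 6: 2, week 7: 0, week 8: 0.
Peak is 10.

10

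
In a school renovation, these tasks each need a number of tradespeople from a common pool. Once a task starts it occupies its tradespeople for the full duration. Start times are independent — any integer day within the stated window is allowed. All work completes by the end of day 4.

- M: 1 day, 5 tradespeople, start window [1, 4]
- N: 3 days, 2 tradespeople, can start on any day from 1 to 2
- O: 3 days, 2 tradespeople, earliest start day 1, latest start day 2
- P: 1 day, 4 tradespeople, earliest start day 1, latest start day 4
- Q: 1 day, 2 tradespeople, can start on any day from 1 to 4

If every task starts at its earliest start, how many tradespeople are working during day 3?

4

At early start, day 3 has: N, O.
Demand: 2 + 2 = 4.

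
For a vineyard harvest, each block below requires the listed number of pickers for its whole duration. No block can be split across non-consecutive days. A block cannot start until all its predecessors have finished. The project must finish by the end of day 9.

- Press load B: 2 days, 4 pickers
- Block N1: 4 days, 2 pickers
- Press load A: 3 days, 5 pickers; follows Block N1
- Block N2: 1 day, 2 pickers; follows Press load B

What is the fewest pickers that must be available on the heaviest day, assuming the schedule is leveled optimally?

Early-start (Press load B@1, Block N1@1, Press load A@5, Block N2@3) gives peak 6: d1:6  d2:6  d3:4  d4:2  d5:5  d6:5  d7:5  d8:0  d9:0.
Shift Block N1→3, Press load A→7.
Schedule Press load B@1, Block N1@3, Press load A@7, Block N2@3: d1:4  d2:4  d3:4  d4:2  d5:2  d6:2  d7:5  d8:5  d9:5 — peak 5.

5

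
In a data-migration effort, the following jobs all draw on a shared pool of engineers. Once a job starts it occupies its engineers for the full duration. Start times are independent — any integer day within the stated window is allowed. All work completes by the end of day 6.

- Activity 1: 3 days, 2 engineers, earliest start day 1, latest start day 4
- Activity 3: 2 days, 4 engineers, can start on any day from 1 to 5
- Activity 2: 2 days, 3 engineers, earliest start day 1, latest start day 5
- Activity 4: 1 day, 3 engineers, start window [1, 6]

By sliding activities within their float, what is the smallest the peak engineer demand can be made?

Early-start (Activity 1@1, Activity 3@1, Activity 2@1, Activity 4@1) gives peak 12: d1:12  d2:9  d3:2  d4:0  d5:0  d6:0.
Shift Activity 3→4, Activity 4→3.
Schedule Activity 1@1, Activity 3@4, Activity 2@1, Activity 4@3: d1:5  d2:5  d3:5  d4:4  d5:4  d6:0 — peak 5.

5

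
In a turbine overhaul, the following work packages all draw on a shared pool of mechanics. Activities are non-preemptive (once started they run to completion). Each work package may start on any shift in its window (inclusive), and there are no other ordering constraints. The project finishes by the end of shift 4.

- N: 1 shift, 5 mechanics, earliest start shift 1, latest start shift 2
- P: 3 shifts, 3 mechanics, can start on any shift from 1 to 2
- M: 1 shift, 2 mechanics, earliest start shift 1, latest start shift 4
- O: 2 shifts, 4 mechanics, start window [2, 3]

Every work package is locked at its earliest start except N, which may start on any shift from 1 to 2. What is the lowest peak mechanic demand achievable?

10

N@1: s1:10  s2:7  s3:7  s4:0 → peak 10
N@2: s1:5  s2:12  s3:7  s4:0 → peak 12
Best is N@1, peak 10.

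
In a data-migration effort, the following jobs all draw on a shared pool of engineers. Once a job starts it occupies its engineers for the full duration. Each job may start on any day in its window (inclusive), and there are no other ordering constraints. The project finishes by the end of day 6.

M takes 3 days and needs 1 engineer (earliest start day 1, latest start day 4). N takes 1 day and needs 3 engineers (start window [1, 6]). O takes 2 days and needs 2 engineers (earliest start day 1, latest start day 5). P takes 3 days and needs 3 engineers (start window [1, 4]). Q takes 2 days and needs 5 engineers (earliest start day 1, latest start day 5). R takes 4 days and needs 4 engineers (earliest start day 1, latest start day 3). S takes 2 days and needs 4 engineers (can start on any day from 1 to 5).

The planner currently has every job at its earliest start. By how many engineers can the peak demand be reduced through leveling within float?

12

Early-start peak: d1:22  d2:19  d3:8  d4:4  d5:0  d6:0 ⇒ 22.
Leveled (M@1, N@1, O@1, P@2, Q@5, R@1, S@5): d1:10  d2:10  d3:8  d4:7  d5:9  d6:9 ⇒ 10.
Reduction 22 − 10 = 12.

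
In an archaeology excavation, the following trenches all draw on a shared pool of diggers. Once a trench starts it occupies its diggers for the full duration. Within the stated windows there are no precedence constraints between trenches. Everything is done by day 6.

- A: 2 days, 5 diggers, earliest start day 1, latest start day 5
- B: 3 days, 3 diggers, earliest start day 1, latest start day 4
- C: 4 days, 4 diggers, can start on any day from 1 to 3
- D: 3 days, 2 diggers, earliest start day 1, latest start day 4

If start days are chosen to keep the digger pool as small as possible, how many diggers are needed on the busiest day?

7

Early-start (A@1, B@1, C@1, D@1) gives peak 14: d1:14  d2:14  d3:9  d4:4  d5:0  d6:0.
Shift B→4, C→3.
Schedule A@1, B@4, C@3, D@1: d1:7  d2:7  d3:6  d4:7  d5:7  d6:7 — peak 7.
Total digger-days = 41 over 6 days ⇒ peak ≥ ⌈41/6⌉ = 7, so 7 is optimal.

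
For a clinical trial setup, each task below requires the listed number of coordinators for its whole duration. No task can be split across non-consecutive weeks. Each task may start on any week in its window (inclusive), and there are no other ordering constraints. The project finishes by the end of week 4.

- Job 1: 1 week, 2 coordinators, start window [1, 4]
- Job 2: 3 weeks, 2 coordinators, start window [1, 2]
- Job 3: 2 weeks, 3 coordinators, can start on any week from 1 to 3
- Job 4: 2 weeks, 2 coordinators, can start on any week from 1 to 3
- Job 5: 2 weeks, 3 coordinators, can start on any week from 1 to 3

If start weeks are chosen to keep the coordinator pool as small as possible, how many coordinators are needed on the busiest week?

7

Early-start (Job 1@1, Job 2@1, Job 3@1, Job 4@1, Job 5@1) gives peak 12: w1:12  w2:10  w3:2  w4:0.
Shift Job 4→2, Job 5→3.
Schedule Job 1@1, Job 2@1, Job 3@1, Job 4@2, Job 5@3: w1:7  w2:7  w3:7  w4:3 — peak 7.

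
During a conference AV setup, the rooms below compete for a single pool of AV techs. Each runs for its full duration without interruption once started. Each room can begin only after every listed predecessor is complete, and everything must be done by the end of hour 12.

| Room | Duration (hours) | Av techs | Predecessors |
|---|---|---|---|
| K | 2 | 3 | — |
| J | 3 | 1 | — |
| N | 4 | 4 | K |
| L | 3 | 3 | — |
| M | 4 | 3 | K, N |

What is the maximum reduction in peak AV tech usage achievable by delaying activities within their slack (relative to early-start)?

Early-start peak: h1:7  h2:7  h3:8  h4:4  h5:4  h6:4  h7:3  h8:3  h9:3  h10:3  h11:0  h12:0 ⇒ 8.
Leveled (K@1, J@1, N@3, L@7, M@7): h1:4  h2:4  h3:5  h4:4  h5:4  h6:4  h7:6  h8:6  h9:6  h10:3  h11:0  h12:0 ⇒ 6.
Reduction 8 − 6 = 2.

2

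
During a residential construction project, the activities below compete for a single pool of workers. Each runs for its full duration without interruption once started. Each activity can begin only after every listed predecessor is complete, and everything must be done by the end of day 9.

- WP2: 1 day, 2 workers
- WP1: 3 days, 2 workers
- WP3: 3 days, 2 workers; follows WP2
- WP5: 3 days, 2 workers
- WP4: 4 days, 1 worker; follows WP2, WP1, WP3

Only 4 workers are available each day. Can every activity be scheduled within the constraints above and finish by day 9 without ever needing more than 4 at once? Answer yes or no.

Schedule WP2@1, WP1@1, WP3@2, WP5@4, WP4@5: d1:4  d2:4  d3:4  d4:4  d5:3  d6:3  d7:1  d8:1  d9:0 — peak 4 ≤ 4.

yes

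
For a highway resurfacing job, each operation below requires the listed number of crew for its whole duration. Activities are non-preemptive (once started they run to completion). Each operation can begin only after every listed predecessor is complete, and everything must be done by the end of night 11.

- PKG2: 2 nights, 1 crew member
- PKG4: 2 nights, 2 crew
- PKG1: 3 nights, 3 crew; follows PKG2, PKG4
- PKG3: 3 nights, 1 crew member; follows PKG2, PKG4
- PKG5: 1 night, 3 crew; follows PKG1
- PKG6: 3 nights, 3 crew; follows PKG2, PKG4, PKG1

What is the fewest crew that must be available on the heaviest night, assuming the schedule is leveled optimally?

4

Early-start (PKG2@1, PKG4@1, PKG1@3, PKG3@3, PKG5@6, PKG6@6) gives peak 6: n1:3  n2:3  n3:4  n4:4  n5:4  n6:6  n7:3  n8:3  n9:0  n10:0  n11:0.
Shift PKG6→7.
Schedule PKG2@1, PKG4@1, PKG1@3, PKG3@3, PKG5@6, PKG6@7: n1:3  n2:3  n3:4  n4:4  n5:4  n6:3  n7:3  n8:3  n9:3  n10:0  n11:0 — peak 4.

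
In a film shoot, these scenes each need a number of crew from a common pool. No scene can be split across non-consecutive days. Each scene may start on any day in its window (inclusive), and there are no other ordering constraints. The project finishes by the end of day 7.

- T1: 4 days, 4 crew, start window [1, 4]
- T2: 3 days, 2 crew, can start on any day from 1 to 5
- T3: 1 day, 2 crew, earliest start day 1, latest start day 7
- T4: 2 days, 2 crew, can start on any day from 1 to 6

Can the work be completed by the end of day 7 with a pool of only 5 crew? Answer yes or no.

yes

Schedule T1@1, T2@5, T3@5, T4@6: d1:4  d2:4  d3:4  d4:4  d5:4  d6:4  d7:4 — peak 4 ≤ 5.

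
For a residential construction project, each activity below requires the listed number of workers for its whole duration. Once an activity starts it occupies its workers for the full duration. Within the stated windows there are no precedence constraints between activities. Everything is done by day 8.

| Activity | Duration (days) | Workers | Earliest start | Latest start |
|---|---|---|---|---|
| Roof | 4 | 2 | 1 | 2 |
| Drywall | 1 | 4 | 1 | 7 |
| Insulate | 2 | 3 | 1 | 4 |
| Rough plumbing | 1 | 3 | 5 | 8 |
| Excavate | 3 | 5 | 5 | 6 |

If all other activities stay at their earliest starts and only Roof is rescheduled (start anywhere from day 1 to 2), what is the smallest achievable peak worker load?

9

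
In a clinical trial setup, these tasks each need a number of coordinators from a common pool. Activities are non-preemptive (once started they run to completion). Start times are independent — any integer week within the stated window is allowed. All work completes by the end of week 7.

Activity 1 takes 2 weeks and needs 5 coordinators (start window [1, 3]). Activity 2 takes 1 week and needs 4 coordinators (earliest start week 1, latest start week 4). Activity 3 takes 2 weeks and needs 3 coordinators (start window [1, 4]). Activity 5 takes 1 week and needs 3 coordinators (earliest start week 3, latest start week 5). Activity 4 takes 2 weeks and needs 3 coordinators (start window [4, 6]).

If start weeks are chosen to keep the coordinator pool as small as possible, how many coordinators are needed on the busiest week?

Early-start (Activity 1@1, Activity 2@1, Activity 3@1, Activity 5@3, Activity 4@4) gives peak 12: w1:12  w2:8  w3:3  w4:3  w5:3  w6:0  w7:0.
Shift Activity 2→3, Activity 3→4, Activity 5→4, Activity 4→5.
Schedule Activity 1@1, Activity 2@3, Activity 3@4, Activity 5@4, Activity 4@5: w1:5  w2:5  w3:4  w4:6  w5:6  w6:3  w7:0 — peak 6.

6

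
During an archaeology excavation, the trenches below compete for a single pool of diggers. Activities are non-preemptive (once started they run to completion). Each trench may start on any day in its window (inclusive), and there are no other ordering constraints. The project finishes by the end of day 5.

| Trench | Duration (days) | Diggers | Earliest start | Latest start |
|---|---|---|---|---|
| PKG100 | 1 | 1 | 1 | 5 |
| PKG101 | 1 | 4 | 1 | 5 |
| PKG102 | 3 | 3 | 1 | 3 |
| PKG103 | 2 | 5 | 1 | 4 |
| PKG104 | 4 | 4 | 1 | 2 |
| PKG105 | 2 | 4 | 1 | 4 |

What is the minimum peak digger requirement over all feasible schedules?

11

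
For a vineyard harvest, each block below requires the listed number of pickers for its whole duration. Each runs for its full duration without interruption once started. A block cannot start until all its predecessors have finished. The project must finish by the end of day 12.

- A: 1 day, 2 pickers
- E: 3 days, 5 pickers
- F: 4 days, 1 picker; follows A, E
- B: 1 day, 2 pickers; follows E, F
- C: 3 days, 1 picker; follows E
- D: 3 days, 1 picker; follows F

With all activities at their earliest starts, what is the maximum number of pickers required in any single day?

7

Early-start schedule: A@1, E@1, F@4, B@8, C@4, D@8.
Load per day: day 1: 7, day 2: 5, day 3: 5, day 4: 2, day 5: 2, day 6: 2, day 7: 1, day 8: 3, day 9: 1, day 10: 1, day 11: 0, day 12: 0.
Peak is 7.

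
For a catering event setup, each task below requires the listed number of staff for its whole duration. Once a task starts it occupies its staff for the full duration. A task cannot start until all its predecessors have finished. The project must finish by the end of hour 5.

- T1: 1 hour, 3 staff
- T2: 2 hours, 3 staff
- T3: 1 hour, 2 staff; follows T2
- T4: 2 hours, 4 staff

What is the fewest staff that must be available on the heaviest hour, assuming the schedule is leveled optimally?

5

Early-start (T1@1, T2@1, T3@3, T4@1) gives peak 10: h1:10  h2:7  h3:2  h4:0  h5:0.
Shift T1→3, T4→4.
Schedule T1@3, T2@1, T3@3, T4@4: h1:3  h2:3  h3:5  h4:4  h5:4 — peak 5.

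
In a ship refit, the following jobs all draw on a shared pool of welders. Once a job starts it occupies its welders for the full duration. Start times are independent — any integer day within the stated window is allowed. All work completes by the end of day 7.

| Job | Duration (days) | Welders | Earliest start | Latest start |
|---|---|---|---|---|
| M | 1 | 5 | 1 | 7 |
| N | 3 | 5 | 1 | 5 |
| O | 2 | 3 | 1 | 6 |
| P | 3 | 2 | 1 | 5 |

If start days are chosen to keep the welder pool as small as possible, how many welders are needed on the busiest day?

Early-start (M@1, N@1, O@1, P@1) gives peak 15: d1:15  d2:10  d3:7  d4:0  d5:0  d6:0  d7:0.
Shift N→2, O→5, P→5.
Schedule M@1, N@2, O@5, P@5: d1:5  d2:5  d3:5  d4:5  d5:5  d6:5  d7:2 — peak 5.
Total welder-days = 32 over 7 days ⇒ peak ≥ ⌈32/7⌉ = 5, so 5 is optimal.

5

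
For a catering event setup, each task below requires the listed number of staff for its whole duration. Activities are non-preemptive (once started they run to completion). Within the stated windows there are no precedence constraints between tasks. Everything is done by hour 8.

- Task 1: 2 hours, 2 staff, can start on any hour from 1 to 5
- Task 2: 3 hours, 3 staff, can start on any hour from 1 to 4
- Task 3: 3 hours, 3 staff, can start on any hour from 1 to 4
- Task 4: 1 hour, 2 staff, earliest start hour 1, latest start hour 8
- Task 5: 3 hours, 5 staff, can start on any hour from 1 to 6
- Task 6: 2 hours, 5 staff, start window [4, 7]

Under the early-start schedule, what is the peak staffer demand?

15

Early-start schedule: Task 1@1, Task 2@1, Task 3@1, Task 4@1, Task 5@1, Task 6@4.
Load per hour: hour 1: 15, hour 2: 13, hour 3: 11, hour 4: 5, hour 5: 5, hour 6: 0, hour 7: 0, hour 8: 0.
Peak is 15.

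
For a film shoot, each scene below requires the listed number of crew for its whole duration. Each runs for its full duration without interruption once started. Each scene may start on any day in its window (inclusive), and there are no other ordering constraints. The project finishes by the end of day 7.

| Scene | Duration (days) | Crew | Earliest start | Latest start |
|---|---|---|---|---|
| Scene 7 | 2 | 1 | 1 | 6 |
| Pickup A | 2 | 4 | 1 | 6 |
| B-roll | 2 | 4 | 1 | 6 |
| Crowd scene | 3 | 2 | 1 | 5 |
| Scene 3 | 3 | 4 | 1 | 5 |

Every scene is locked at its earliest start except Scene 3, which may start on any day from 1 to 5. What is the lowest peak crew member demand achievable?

Scene 3@1: d1:15  d2:15  d3:6  d4:0  d5:0  d6:0  d7:0 → peak 15
Scene 3@2: d1:11  d2:15  d3:6  d4:4  d5:0  d6:0  d7:0 → peak 15
Scene 3@3: d1:11  d2:11  d3:6  d4:4  d5:4  d6:0  d7:0 → peak 11
Scene 3@4: d1:11  d2:11  d3:2  d4:4  d5:4  d6:4  d7:0 → peak 11
Scene 3@5: d1:11  d2:11  d3:2  d4:0  d5:4  d6:4  d7:4 → peak 11
Best is Scene 3@3, peak 11.

11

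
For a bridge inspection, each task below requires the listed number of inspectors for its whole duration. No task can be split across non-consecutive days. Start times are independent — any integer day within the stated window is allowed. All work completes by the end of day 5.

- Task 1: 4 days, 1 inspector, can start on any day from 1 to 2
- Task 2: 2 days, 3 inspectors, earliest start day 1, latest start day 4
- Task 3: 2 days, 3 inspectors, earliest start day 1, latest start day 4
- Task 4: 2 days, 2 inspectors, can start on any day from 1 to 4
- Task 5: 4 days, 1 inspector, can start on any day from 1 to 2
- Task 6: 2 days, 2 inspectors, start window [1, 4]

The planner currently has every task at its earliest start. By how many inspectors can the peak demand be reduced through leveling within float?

5

Early-start peak: d1:12  d2:12  d3:2  d4:2  d5:0 ⇒ 12.
Leveled (Task 1@1, Task 2@1, Task 3@3, Task 4@1, Task 5@1, Task 6@3): d1:7  d2:7  d3:7  d4:7  d5:0 ⇒ 7.
Reduction 12 − 7 = 5.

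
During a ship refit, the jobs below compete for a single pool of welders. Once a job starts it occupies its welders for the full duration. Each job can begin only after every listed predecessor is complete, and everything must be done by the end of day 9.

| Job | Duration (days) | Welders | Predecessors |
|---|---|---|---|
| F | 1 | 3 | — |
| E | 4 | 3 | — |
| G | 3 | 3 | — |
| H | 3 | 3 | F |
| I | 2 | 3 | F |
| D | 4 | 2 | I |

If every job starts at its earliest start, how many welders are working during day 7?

2

At early start, day 7 has: D.
Demand: 2 = 2.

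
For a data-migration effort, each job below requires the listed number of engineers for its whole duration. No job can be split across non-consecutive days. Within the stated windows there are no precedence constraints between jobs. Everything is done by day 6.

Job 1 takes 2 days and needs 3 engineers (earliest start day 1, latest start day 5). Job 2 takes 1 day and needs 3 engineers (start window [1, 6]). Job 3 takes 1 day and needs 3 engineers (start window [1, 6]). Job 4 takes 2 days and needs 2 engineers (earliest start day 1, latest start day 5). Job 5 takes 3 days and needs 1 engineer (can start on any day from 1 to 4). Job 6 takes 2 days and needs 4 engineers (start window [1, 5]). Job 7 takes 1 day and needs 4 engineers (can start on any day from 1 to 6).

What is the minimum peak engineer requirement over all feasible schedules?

6

Early-start (Job 1@1, Job 2@1, Job 3@1, Job 4@1, Job 5@1, Job 6@1, Job 7@1) gives peak 20: d1:20  d2:10  d3:1  d4:0  d5:0  d6:0.
Shift Job 3→2, Job 4→3, Job 5→4, Job 6→5, Job 7→3.
Schedule Job 1@1, Job 2@1, Job 3@2, Job 4@3, Job 5@4, Job 6@5, Job 7@3: d1:6  d2:6  d3:6  d4:3  d5:5  d6:5 — peak 6.
Total engineer-days = 31 over 6 days ⇒ peak ≥ ⌈31/6⌉ = 6, so 6 is optimal.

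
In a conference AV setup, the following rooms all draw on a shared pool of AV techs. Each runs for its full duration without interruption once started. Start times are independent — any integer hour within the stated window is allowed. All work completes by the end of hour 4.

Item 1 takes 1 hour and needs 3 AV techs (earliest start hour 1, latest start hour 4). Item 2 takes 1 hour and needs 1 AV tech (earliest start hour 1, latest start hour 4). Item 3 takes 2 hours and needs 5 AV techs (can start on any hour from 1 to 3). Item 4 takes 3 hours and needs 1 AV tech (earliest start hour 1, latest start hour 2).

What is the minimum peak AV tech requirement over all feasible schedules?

6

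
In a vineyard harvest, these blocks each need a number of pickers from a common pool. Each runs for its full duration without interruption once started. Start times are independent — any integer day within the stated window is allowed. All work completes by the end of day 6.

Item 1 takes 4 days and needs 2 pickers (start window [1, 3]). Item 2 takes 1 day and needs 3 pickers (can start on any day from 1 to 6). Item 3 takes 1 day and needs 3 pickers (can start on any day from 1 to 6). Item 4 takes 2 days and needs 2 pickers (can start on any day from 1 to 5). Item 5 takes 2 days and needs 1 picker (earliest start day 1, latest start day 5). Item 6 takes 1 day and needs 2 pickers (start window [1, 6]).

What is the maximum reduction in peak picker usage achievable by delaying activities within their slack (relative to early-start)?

Early-start peak: d1:13  d2:5  d3:2  d4:2  d5:0  d6:0 ⇒ 13.
Leveled (Item 1@1, Item 2@5, Item 3@6, Item 4@1, Item 5@4, Item 6@3): d1:4  d2:4  d3:4  d4:3  d5:4  d6:3 ⇒ 4.
Reduction 13 − 4 = 9.

9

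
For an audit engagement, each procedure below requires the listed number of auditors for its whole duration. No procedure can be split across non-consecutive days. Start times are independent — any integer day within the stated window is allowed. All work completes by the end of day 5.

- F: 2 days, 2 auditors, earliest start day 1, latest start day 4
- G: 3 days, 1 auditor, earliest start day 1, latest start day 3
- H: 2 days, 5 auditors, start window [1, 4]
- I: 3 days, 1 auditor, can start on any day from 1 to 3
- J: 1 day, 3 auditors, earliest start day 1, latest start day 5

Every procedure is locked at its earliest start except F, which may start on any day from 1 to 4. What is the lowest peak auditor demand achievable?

10

F@1: d1:12  d2:9  d3:2  d4:0  d5:0 → peak 12
F@2: d1:10  d2:9  d3:4  d4:0  d5:0 → peak 10
F@3: d1:10  d2:7  d3:4  d4:2  d5:0 → peak 10
F@4: d1:10  d2:7  d3:2  d4:2  d5:2 → peak 10
Best is F@2, peak 10.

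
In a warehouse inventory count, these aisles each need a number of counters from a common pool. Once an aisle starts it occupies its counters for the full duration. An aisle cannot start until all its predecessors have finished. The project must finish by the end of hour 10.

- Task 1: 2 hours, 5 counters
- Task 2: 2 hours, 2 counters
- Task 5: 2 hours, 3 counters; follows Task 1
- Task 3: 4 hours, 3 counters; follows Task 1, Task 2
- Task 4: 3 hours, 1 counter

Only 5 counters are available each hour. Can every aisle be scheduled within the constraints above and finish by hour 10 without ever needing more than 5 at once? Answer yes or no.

yes

Schedule Task 1@1, Task 2@3, Task 5@3, Task 3@5, Task 4@5: h1:5  h2:5  h3:5  h4:5  h5:4  h6:4  h7:4  h8:3  h9:0  h10:0 — peak 5 ≤ 5.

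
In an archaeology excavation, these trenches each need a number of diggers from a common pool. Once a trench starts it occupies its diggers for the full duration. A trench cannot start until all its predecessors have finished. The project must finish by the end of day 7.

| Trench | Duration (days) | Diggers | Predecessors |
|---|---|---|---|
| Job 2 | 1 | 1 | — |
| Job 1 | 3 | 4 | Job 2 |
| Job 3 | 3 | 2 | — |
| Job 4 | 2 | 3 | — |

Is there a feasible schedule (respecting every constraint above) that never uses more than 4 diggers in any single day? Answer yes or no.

no

The minimum achievable peak is 5; 4 < 5, so no feasible schedule stays within the cap.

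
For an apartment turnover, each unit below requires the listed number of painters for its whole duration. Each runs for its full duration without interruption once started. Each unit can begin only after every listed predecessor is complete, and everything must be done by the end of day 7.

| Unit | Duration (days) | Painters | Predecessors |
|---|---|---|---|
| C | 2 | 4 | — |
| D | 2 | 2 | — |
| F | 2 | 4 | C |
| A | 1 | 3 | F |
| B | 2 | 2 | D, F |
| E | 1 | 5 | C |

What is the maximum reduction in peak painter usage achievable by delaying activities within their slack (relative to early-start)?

3

Early-start peak: d1:6  d2:6  d3:9  d4:4  d5:5  d6:2  d7:0 ⇒ 9.
Leveled (C@1, D@1, F@3, A@5, B@5, E@7): d1:6  d2:6  d3:4  d4:4  d5:5  d6:2  d7:5 ⇒ 6.
Reduction 9 − 6 = 3.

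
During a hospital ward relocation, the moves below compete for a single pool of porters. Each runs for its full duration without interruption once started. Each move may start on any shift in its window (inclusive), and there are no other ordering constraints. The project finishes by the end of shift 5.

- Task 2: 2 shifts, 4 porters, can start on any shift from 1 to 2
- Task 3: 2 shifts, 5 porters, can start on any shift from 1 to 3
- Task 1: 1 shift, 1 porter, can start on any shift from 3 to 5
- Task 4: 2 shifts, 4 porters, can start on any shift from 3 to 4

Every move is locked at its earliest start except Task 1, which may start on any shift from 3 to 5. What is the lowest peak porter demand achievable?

9

Task 1@3: s1:9  s2:9  s3:5  s4:4  s5:0 → peak 9
Task 1@4: s1:9  s2:9  s3:4  s4:5  s5:0 → peak 9
Task 1@5: s1:9  s2:9  s3:4  s4:4  s5:1 → peak 9
Best is Task 1@3, peak 9.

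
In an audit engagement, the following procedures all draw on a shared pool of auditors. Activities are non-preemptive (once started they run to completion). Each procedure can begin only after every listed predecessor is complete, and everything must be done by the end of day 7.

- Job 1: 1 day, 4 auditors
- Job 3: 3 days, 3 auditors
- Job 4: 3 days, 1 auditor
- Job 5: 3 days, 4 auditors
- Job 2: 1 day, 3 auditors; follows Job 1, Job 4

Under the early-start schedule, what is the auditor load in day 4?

3

At early start, day 4 has: Job 2.
Demand: 3 = 3.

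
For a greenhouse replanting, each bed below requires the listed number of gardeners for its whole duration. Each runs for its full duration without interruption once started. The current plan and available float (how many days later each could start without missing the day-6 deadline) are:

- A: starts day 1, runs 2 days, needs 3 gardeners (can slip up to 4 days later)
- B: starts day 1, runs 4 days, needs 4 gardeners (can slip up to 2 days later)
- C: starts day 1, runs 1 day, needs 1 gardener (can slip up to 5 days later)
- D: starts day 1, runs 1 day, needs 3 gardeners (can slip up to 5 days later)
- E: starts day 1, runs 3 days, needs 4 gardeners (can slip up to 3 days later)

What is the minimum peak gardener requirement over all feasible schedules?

8

Early-start (A@1, B@1, C@1, D@1, E@1) gives peak 15: d1:15  d2:11  d3:8  d4:4  d5:0  d6:0.
Shift D→3, E→4.
Schedule A@1, B@1, C@1, D@3, E@4: d1:8  d2:7  d3:7  d4:8  d5:4  d6:4 — peak 8.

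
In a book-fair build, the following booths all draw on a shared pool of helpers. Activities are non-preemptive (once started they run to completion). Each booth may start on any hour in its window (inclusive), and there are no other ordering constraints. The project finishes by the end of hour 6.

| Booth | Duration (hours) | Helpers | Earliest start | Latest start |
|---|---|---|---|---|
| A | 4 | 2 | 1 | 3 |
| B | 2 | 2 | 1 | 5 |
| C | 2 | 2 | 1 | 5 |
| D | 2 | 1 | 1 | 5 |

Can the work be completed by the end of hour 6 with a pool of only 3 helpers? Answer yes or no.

The minimum achievable peak is 4; 3 < 4, so no feasible schedule stays within the cap.

no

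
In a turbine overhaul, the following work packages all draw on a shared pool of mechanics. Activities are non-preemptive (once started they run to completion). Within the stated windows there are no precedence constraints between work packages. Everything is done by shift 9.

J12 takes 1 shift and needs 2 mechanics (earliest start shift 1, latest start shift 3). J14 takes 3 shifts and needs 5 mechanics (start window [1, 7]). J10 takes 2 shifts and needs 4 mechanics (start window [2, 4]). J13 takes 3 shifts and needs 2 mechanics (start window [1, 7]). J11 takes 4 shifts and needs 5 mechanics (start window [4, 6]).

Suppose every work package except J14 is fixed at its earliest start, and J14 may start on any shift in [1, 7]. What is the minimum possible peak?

J14@1: s1:9  s2:11  s3:11  s4:5  s5:5  s6:5  s7:5  s8:0  s9:0 → peak 11
J14@2: s1:4  s2:11  s3:11  s4:10  s5:5  s6:5  s7:5  s8:0  s9:0 → peak 11
J14@3: s1:4  s2:6  s3:11  s4:10  s5:10  s6:5  s7:5  s8:0  s9:0 → peak 11
J14@4: s1:4  s2:6  s3:6  s4:10  s5:10  s6:10  s7:5  s8:0  s9:0 → peak 10
J14@5: s1:4  s2:6  s3:6  s4:5  s5:10  s6:10  s7:10  s8:0  s9:0 → peak 10
J14@6: s1:4  s2:6  s3:6  s4:5  s5:5  s6:10  s7:10  s8:5  s9:0 → peak 10
J14@7: s1:4  s2:6  s3:6  s4:5  s5:5  s6:5  s7:10  s8:5  s9:5 → peak 10
Best is J14@4, peak 10.

10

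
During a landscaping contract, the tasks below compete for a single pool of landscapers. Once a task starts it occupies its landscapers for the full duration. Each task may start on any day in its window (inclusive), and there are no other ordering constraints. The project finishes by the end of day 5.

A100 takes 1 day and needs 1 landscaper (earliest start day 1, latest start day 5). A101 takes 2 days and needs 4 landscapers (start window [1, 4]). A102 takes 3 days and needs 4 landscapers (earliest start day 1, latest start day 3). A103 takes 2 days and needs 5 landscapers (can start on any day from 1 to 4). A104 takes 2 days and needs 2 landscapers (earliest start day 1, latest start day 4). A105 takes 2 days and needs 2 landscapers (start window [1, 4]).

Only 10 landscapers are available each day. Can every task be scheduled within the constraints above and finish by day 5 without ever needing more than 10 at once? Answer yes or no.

Schedule A100@1, A101@1, A102@1, A103@3, A104@4, A105@4: d1:9  d2:8  d3:9  d4:9  d5:4 — peak 9 ≤ 10.

yes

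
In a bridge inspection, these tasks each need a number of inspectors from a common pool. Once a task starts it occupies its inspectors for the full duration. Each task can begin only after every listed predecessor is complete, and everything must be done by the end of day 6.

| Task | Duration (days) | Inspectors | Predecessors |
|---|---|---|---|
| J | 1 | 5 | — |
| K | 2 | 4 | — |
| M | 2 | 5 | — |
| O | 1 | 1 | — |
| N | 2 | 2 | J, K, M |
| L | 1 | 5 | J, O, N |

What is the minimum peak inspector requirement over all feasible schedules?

Early-start (J@1, K@1, M@1, O@1, N@3, L@5) gives peak 15: d1:15  d2:9  d3:2  d4:2  d5:5  d6:0.
Shift M→2, O→3, N→4, L→6.
Schedule J@1, K@1, M@2, O@3, N@4, L@6: d1:9  d2:9  d3:6  d4:2  d5:2  d6:5 — peak 9.

9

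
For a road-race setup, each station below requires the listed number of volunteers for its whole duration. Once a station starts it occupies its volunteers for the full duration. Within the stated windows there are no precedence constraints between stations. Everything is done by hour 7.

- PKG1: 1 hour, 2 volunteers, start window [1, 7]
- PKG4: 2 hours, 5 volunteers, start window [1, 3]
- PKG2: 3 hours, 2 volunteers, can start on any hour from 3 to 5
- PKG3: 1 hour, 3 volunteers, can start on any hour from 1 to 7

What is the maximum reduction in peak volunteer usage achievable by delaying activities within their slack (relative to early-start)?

5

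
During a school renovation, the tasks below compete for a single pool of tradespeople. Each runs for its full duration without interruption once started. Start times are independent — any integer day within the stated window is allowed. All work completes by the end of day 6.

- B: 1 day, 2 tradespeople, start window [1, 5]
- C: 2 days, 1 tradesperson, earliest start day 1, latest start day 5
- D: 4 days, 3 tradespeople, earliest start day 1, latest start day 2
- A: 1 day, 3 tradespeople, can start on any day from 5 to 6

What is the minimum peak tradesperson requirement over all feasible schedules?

4

Early-start (B@1, C@1, D@1, A@5) gives peak 6: d1:6  d2:4  d3:3  d4:3  d5:3  d6:0.
Shift D→2, A→6.
Schedule B@1, C@1, D@2, A@6: d1:3  d2:4  d3:3  d4:3  d5:3  d6:3 — peak 4.
Total tradesperson-days = 19 over 6 days ⇒ peak ≥ ⌈19/6⌉ = 4, so 4 is optimal.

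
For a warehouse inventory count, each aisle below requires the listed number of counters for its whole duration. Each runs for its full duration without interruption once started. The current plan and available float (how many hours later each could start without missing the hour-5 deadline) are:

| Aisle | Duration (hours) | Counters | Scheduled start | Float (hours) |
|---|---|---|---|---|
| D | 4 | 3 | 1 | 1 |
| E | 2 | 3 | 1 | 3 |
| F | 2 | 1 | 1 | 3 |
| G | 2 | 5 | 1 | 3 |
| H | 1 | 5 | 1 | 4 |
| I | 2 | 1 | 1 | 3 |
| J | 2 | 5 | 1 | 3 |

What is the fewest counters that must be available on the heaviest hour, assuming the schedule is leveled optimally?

Early-start (D@1, E@1, F@1, G@1, H@1, I@1, J@1) gives peak 23: h1:23  h2:18  h3:3  h4:3  h5:0.
Shift F→3, H→3, I→3, J→4.
Schedule D@1, E@1, F@3, G@1, H@3, I@3, J@4: h1:11  h2:11  h3:10  h4:10  h5:5 — peak 11.

11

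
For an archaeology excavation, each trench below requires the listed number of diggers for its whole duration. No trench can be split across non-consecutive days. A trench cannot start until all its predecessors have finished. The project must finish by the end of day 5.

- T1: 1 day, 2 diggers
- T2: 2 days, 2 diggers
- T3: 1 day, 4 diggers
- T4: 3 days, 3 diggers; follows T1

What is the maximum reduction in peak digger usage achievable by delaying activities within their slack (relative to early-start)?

3

Early-start peak: d1:8  d2:5  d3:3  d4:3  d5:0 ⇒ 8.
Leveled (T1@1, T2@1, T3@5, T4@2): d1:4  d2:5  d3:3  d4:3  d5:4 ⇒ 5.
Reduction 8 − 5 = 3.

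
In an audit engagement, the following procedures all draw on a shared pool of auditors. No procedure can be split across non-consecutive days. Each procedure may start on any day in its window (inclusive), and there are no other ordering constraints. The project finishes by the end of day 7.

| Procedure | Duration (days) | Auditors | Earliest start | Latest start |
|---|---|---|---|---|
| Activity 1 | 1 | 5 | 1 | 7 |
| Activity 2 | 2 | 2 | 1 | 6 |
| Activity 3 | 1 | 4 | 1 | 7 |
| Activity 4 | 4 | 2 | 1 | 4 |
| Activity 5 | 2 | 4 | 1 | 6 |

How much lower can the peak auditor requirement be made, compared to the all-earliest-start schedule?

Early-start peak: d1:17  d2:8  d3:2  d4:2  d5:0  d6:0  d7:0 ⇒ 17.
Leveled (Activity 1@1, Activity 2@2, Activity 3@2, Activity 4@3, Activity 5@4): d1:5  d2:6  d3:4  d4:6  d5:6  d6:2  d7:0 ⇒ 6.
Reduction 17 − 6 = 11.

11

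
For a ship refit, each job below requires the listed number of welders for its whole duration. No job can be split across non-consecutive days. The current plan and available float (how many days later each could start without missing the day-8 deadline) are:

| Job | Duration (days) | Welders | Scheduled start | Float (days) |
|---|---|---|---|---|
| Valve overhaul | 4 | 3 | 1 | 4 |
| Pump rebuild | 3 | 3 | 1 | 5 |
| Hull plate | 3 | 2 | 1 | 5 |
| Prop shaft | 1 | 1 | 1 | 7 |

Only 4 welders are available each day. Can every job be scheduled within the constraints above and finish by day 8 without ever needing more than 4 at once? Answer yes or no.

The minimum achievable peak is 5; 4 < 5, so no feasible schedule stays within the cap.

no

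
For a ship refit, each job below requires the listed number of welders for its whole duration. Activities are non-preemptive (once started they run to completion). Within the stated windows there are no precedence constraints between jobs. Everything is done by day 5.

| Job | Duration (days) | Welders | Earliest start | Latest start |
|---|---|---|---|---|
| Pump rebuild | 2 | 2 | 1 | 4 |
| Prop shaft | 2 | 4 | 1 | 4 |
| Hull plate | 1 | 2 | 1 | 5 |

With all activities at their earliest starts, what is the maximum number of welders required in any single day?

8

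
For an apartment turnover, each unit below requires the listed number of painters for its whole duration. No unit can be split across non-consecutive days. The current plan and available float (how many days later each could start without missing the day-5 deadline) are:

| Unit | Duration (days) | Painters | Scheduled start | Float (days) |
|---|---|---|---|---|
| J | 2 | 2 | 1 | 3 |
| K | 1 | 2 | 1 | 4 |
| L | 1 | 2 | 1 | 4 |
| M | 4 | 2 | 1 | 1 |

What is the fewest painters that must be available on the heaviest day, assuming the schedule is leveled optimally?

Early-start (J@1, K@1, L@1, M@1) gives peak 8: d1:8  d2:4  d3:2  d4:2  d5:0.
Shift L→3, M→2.
Schedule J@1, K@1, L@3, M@2: d1:4  d2:4  d3:4  d4:2  d5:2 — peak 4.
Total painter-days = 16 over 5 days ⇒ peak ≥ ⌈16/5⌉ = 4, so 4 is optimal.

4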